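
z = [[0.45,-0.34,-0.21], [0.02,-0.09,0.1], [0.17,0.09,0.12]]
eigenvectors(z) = [[(-0.8+0j), -0.80-0.00j, (-0.3+0j)], [(-0.08+0.14j), -0.08-0.14j, (-0.82+0j)], [(-0.4+0.41j), -0.40-0.41j, (0.48+0j)]]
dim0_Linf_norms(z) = [0.45, 0.34, 0.21]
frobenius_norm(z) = 0.66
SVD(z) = [[-1.0,-0.08,-0.04],[-0.05,0.18,0.98],[-0.07,0.98,-0.18]] @ diag([0.603838215528361, 0.2260804697537344, 0.12793369635657278]) @ [[-0.76, 0.56, 0.32],  [0.6, 0.43, 0.67],  [-0.23, -0.71, 0.67]]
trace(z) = 0.48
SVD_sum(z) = [[0.46, -0.34, -0.19], [0.03, -0.02, -0.01], [0.03, -0.02, -0.01]] + [[-0.01, -0.01, -0.01], [0.02, 0.02, 0.03], [0.13, 0.1, 0.15]] + [[0.0, 0.0, -0.0], [-0.03, -0.09, 0.08], [0.01, 0.02, -0.02]]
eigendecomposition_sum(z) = [[0.23-0.06j, (-0.15+0.17j), (-0.11+0.25j)], [0.01-0.04j, (0.01+0.04j), (0.03+0.04j)], [(0.08-0.14j), (0.01+0.16j), 0.07+0.18j]] + [[(0.23+0.06j), (-0.15-0.17j), -0.11-0.25j], [(0.01+0.04j), (0.01-0.04j), (0.03-0.04j)], [0.08+0.14j, 0.01-0.16j, 0.07-0.18j]] + [[-0.00-0.00j, -0.04-0.00j, 0.01-0.00j],[-0.01-0.00j, -0.12-0.00j, 0.04-0.00j],[0.00+0.00j, (0.07+0j), -0.02+0.00j]]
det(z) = -0.02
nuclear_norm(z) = 0.96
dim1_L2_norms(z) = [0.6, 0.14, 0.23]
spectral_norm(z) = 0.60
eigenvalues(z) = [(0.31+0.17j), (0.31-0.17j), (-0.14+0j)]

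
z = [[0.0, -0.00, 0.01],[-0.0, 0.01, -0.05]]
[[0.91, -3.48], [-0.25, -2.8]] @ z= [[0.0, -0.03, 0.18], [0.00, -0.03, 0.14]]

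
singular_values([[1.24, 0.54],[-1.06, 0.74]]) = [1.63, 0.91]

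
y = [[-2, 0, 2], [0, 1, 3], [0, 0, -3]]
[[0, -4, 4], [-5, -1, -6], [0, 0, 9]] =y@[[0, 2, -5], [-5, -1, 3], [0, 0, -3]]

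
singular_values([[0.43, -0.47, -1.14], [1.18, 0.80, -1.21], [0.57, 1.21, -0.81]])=[2.49, 1.17, 0.3]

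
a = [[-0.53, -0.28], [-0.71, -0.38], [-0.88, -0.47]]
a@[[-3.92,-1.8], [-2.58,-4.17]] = [[2.8, 2.12], [3.76, 2.86], [4.66, 3.54]]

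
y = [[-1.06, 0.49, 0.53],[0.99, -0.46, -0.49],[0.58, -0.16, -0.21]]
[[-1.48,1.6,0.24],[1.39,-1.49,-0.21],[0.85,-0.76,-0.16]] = y@[[1.69, -0.87, -0.22], [-0.17, 0.53, -0.88], [0.74, 0.79, 0.82]]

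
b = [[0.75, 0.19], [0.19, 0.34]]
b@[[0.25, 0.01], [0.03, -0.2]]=[[0.19, -0.03], [0.06, -0.07]]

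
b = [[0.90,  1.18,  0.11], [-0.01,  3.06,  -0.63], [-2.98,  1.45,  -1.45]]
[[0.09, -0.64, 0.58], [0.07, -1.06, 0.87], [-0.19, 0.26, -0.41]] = b @ [[0.06, -0.14, 0.17], [0.03, -0.41, 0.34], [0.04, -0.3, 0.27]]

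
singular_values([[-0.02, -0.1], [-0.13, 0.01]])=[0.13, 0.1]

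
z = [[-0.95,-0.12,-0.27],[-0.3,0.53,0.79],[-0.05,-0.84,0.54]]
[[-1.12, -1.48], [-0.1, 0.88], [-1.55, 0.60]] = z@ [[1.18, 1.13], [1.38, 0.15], [-0.61, 1.44]]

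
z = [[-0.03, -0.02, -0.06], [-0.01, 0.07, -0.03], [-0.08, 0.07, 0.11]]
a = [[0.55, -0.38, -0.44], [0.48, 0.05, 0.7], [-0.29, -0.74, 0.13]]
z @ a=[[-0.01, 0.05, -0.01], [0.04, 0.03, 0.05], [-0.04, -0.05, 0.10]]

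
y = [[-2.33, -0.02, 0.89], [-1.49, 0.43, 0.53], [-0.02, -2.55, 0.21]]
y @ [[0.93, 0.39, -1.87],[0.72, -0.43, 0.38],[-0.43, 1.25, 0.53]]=[[-2.56,  0.21,  4.82],[-1.3,  -0.10,  3.23],[-1.94,  1.35,  -0.82]]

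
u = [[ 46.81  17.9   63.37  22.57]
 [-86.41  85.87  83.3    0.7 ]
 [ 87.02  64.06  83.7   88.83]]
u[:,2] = [63.37, 83.3, 83.7]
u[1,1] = 85.87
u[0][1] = 17.9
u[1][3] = 0.7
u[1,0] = -86.41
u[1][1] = 85.87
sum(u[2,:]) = 323.60999999999996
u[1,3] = 0.7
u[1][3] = 0.7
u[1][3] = 0.7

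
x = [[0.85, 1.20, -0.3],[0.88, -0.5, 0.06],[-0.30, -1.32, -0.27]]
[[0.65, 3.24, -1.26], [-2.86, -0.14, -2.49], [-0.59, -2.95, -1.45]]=x@[[-2.23, 0.98, -2.32],[1.48, 2.01, 1.16],[-2.56, 0.00, 2.26]]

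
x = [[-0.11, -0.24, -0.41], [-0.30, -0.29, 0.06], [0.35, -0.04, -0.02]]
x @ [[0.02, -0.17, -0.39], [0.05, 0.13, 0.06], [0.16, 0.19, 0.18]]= [[-0.08,-0.09,-0.05], [-0.01,0.02,0.11], [0.0,-0.07,-0.14]]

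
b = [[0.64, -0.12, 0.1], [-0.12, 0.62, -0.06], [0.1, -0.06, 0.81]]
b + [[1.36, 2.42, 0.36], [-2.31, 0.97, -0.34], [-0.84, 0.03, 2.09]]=[[2.0, 2.3, 0.46], [-2.43, 1.59, -0.40], [-0.74, -0.03, 2.9]]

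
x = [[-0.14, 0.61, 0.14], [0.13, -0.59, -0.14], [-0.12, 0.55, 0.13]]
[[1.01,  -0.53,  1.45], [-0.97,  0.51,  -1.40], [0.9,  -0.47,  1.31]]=x@ [[-0.91,0.48,-1.31], [1.26,-0.66,1.82], [0.79,-0.41,1.13]]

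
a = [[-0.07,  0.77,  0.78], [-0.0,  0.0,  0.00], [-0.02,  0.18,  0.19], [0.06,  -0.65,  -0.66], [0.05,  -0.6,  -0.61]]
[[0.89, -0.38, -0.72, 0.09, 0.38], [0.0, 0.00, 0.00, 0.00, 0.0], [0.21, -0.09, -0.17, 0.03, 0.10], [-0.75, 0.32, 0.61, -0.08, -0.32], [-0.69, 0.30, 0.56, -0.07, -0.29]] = a @ [[-0.24, 0.12, -0.56, -1.11, -0.56], [1.1, -0.12, 0.11, -1.18, -0.22], [0.03, -0.36, -1.08, 1.18, 0.65]]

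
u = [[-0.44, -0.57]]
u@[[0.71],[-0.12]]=[[-0.24]]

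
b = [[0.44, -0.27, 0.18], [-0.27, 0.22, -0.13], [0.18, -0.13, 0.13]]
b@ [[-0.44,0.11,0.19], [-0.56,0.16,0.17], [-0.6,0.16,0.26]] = [[-0.15, 0.03, 0.08], [0.07, -0.02, -0.05], [-0.08, 0.02, 0.05]]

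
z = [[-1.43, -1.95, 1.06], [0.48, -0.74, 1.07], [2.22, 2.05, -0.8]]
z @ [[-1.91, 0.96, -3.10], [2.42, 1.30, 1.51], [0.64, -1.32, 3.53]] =[[-1.31, -5.31, 5.23], [-2.02, -1.91, 1.17], [0.21, 5.85, -6.61]]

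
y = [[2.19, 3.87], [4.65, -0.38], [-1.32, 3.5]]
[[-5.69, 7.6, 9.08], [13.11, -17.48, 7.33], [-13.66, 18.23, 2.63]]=y@[[2.58, -3.44, 1.69],[-2.93, 3.91, 1.39]]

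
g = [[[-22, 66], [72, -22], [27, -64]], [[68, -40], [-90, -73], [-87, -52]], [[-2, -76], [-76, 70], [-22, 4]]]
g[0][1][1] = -22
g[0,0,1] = 66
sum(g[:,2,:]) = -194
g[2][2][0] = -22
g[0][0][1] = 66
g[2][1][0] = -76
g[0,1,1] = -22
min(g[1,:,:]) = -90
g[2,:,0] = [-2, -76, -22]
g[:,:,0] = [[-22, 72, 27], [68, -90, -87], [-2, -76, -22]]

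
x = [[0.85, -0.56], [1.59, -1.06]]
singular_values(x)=[2.17, 0.0]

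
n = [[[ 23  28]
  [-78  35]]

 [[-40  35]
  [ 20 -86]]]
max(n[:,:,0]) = 23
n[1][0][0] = -40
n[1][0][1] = 35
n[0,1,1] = 35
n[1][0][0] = -40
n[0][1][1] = 35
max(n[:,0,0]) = 23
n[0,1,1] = 35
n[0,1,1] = 35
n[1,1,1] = -86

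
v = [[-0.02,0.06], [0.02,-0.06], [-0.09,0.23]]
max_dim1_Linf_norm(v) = 0.23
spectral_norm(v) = 0.26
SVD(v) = [[-0.24, 0.66], [0.24, -0.66], [-0.94, -0.34]] @ diag([0.262643188157044, 0.0043076344672681455]) @ [[0.36, -0.93],[0.93, 0.36]]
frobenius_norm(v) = 0.26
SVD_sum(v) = [[-0.02, 0.06], [0.02, -0.06], [-0.09, 0.23]] + [[0.0, 0.00],[-0.00, -0.00],[-0.00, -0.00]]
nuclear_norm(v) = 0.27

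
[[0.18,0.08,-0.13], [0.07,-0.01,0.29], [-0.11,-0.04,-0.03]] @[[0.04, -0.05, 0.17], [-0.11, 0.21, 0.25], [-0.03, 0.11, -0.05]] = [[0.00, -0.01, 0.06], [-0.0, 0.03, -0.01], [0.00, -0.01, -0.03]]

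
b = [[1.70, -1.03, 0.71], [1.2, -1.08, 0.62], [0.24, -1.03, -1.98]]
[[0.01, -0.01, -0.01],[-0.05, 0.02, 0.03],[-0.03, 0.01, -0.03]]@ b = [[0.0, 0.01, 0.02],[-0.05, -0.0, -0.08],[-0.05, 0.05, 0.04]]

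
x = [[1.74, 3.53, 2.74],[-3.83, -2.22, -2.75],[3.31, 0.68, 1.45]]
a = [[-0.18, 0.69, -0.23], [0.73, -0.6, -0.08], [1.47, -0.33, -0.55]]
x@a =[[6.29, -1.82, -2.19], [-4.97, -0.40, 2.57], [2.03, 1.4, -1.61]]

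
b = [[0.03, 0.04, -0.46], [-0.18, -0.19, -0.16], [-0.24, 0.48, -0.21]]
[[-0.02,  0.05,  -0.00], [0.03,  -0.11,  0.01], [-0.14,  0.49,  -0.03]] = b@ [[0.07, -0.25, 0.02],[-0.25, 0.86, -0.06],[0.02, -0.06, 0.0]]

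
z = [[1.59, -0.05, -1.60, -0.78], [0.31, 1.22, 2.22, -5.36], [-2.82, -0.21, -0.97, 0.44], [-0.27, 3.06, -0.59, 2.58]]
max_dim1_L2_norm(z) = 5.94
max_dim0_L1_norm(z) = 9.16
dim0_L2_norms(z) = [3.26, 3.3, 2.96, 6.02]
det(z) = -126.80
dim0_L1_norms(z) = [4.99, 4.54, 5.38, 9.16]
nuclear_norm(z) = 14.83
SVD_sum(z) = [[0.06, -0.01, 0.14, -0.37],[0.89, -0.14, 2.04, -5.3],[-0.18, 0.03, -0.42, 1.09],[-0.42, 0.07, -0.96, 2.49]] + [[-0.01, -0.38, -0.08, -0.02], [0.02, 1.33, 0.27, 0.07], [-0.01, -0.42, -0.09, -0.02], [0.05, 2.94, 0.61, 0.16]] + [[1.72, 0.02, -0.30, 0.17], [-0.58, -0.01, 0.10, -0.06], [-2.51, -0.03, 0.44, -0.25], [0.12, 0.0, -0.02, 0.01]] + [[-0.18,0.32,-1.36,-0.56], [-0.03,0.04,-0.19,-0.08], [-0.12,0.21,-0.90,-0.37], [-0.03,0.05,-0.22,-0.09]]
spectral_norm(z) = 6.47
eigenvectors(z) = [[(-0.41+0j), 0.79+0.00j, (0.09-0.04j), 0.09+0.04j],[(0.19+0j), (-0.06+0j), 0.79+0.00j, 0.79-0.00j],[-0.85+0.00j, -0.58+0.00j, (-0.08+0.06j), -0.08-0.06j],[-0.25+0.00j, -0.18+0.00j, -0.12-0.58j, (-0.12+0.58j)]]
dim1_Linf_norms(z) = [1.6, 5.36, 2.82, 3.06]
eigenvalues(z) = [(-2.16+0j), (2.95+0j), (1.81+4.07j), (1.81-4.07j)]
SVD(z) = [[-0.06,-0.12,-0.56,-0.82],[-0.89,0.40,0.19,-0.12],[0.18,-0.13,0.81,-0.54],[0.42,0.90,-0.04,-0.13]] @ diag([6.471798352926785, 3.349253615110821, 3.1597420816268795, 1.8514470768340754]) @ [[-0.15, 0.02, -0.35, 0.92], [0.02, 0.98, 0.2, 0.05], [-0.98, -0.01, 0.17, -0.1], [0.12, -0.21, 0.90, 0.37]]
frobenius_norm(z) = 8.16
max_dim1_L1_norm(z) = 9.11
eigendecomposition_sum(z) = [[-0.57-0.00j, -0.02+0.00j, (-0.76-0j), (-0.04+0j)],[(0.27+0j), (0.01-0j), 0.36+0.00j, 0.02-0.00j],[-1.18-0.00j, (-0.03+0j), -1.57-0.00j, -0.09+0.00j],[(-0.35-0j), (-0.01+0j), -0.47-0.00j, -0.03+0.00j]] + [[(2.1-0j),-0.37+0.00j,(-1.03+0j),-0.25+0.00j], [-0.17+0.00j,(0.03+0j),(0.08-0j),0.02+0.00j], [-1.56+0.00j,0.28+0.00j,(0.76-0j),(0.18+0j)], [(-0.47+0j),0.08+0.00j,0.23-0.00j,(0.06+0j)]] + [[0.03+0.04j, 0.17+0.21j, 0.10-0.05j, -0.24+0.27j], [0.11+0.40j, (0.59+2.16j), (0.89-0.06j), -2.70+1.21j], [-0.04-0.03j, -0.23-0.17j, (-0.08+0.08j), 0.17-0.33j], [(0.28-0.14j), (1.49-0.75j), (-0.18-0.64j), (1.28+1.8j)]] + [[0.03-0.04j, (0.17-0.21j), (0.1+0.05j), -0.24-0.27j], [(0.11-0.4j), (0.59-2.16j), 0.89+0.06j, -2.70-1.21j], [-0.04+0.03j, (-0.23+0.17j), (-0.08-0.08j), 0.17+0.33j], [0.28+0.14j, (1.49+0.75j), -0.18+0.64j, 1.28-1.80j]]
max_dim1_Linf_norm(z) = 5.36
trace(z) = 4.42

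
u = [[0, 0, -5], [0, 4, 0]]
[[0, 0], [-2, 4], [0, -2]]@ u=[[0, 0, 0], [0, 16, 10], [0, -8, 0]]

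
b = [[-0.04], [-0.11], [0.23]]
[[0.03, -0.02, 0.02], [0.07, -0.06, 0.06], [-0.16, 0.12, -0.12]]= b @ [[-0.68,0.51,-0.53]]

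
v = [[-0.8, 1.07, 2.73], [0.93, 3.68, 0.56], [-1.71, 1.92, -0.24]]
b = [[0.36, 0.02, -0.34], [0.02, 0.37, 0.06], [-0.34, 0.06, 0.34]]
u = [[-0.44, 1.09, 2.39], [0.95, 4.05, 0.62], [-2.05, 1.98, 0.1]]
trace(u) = 3.71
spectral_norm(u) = 4.82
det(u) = 23.21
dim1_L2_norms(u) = [2.66, 4.21, 2.85]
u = v + b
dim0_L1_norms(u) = [3.44, 7.12, 3.11]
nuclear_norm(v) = 9.03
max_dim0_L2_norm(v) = 4.29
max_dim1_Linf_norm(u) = 4.05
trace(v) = 2.64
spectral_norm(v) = 4.49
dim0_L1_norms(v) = [3.44, 6.67, 3.53]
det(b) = 0.00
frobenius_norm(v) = 5.53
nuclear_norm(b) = 1.07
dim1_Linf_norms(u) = [2.39, 4.05, 2.05]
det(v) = 22.83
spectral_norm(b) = 0.69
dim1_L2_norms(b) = [0.5, 0.38, 0.48]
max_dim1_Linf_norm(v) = 3.68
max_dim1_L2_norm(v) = 3.84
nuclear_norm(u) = 9.22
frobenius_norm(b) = 0.79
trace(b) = 1.07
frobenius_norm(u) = 5.74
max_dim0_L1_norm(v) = 6.67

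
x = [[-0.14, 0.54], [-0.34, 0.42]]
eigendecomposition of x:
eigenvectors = [[0.78+0.00j, (0.78-0j)], [0.41+0.47j, 0.41-0.47j]]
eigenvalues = [(0.14+0.32j), (0.14-0.32j)]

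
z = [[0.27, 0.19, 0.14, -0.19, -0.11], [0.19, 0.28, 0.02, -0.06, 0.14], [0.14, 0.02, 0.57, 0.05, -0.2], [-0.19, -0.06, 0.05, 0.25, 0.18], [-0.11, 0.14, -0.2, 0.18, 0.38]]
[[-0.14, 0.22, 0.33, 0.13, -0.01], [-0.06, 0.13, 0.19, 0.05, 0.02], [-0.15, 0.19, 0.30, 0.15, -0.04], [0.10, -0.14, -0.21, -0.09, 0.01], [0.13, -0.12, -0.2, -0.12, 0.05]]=z @ [[-0.21, 0.23, 0.37, 0.20, -0.06], [-0.02, 0.10, 0.13, 0.01, 0.03], [-0.22, 0.37, 0.55, 0.20, -0.01], [0.24, -0.54, -0.76, -0.19, -0.07], [0.05, 0.16, 0.17, -0.07, 0.12]]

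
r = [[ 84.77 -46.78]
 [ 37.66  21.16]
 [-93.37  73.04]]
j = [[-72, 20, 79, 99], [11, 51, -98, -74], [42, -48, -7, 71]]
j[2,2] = -7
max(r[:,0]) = 84.77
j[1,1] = 51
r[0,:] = [84.77, -46.78]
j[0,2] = 79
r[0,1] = -46.78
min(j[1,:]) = -98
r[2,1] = 73.04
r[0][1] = -46.78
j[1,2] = -98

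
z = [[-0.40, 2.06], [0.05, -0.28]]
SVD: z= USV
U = [[-0.99, 0.13],[0.13, 0.99]]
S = [2.12, 0.0]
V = [[0.19, -0.98], [-0.98, -0.19]]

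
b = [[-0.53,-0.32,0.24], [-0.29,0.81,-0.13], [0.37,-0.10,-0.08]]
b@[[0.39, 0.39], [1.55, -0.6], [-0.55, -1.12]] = [[-0.83,-0.28], [1.21,-0.45], [0.03,0.29]]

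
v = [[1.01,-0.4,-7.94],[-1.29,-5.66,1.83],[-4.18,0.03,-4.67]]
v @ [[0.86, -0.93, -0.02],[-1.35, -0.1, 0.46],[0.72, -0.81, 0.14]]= [[-4.31, 5.53, -1.32], [7.85, 0.28, -2.32], [-7.0, 7.67, -0.56]]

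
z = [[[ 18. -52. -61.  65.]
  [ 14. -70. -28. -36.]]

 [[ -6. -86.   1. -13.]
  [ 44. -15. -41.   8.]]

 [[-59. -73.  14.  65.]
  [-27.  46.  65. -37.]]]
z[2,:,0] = [-59.0, -27.0]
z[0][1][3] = -36.0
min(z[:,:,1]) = -86.0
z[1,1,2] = -41.0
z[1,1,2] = -41.0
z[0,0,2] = -61.0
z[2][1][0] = -27.0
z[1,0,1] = -86.0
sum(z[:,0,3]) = 117.0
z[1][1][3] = 8.0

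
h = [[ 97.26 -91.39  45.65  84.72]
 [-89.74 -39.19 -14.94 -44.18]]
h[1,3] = -44.18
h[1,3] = -44.18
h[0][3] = 84.72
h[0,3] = 84.72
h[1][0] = -89.74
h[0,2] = 45.65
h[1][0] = -89.74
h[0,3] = 84.72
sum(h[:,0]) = 7.52000000000001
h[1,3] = -44.18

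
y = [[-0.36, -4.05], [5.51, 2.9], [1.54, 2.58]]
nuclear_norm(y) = 10.60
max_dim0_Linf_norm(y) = 5.51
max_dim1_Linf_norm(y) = 5.51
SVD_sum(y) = [[-2.21, -2.14], [4.29, 4.16], [2.08, 2.02]] + [[1.85, -1.91], [1.22, -1.26], [-0.54, 0.56]]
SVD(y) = [[-0.42, -0.81], [0.82, -0.53], [0.40, 0.24]] @ diag([7.320287989602817, 3.277740647042832]) @ [[0.72, 0.7], [-0.70, 0.72]]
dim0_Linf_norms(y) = [5.51, 4.05]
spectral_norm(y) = 7.32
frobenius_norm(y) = 8.02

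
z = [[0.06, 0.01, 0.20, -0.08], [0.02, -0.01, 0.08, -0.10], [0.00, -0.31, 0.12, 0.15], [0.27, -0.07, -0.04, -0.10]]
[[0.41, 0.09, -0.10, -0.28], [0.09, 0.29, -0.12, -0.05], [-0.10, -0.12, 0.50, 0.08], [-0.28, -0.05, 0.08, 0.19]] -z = [[0.35, 0.08, -0.3, -0.20], [0.07, 0.3, -0.20, 0.05], [-0.1, 0.19, 0.38, -0.07], [-0.55, 0.02, 0.12, 0.29]]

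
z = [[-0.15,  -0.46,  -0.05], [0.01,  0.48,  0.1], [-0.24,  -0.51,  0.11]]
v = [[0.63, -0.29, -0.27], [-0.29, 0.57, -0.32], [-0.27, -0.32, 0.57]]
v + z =[[0.48, -0.75, -0.32], [-0.28, 1.05, -0.22], [-0.51, -0.83, 0.68]]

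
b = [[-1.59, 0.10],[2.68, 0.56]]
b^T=[[-1.59, 2.68],[0.1, 0.56]]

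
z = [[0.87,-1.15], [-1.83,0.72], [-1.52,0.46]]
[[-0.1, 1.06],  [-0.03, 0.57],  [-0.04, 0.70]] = z@[[0.07, -0.96], [0.14, -1.65]]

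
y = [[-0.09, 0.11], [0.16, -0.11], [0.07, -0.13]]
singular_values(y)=[0.28, 0.06]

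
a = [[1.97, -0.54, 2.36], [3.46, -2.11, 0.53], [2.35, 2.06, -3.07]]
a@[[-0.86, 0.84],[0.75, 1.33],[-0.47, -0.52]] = [[-3.21, -0.29], [-4.81, -0.18], [0.97, 6.31]]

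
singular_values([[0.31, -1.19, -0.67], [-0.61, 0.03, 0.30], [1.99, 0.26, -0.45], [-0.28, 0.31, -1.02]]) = [2.2, 1.37, 1.07]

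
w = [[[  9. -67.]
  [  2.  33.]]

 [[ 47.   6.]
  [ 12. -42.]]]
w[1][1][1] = -42.0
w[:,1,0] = [2.0, 12.0]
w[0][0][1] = -67.0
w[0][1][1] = 33.0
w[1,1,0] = 12.0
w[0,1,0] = 2.0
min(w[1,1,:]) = -42.0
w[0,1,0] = 2.0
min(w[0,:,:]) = -67.0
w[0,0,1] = -67.0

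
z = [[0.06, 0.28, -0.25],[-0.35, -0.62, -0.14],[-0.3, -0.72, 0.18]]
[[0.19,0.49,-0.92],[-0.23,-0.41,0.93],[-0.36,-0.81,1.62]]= z @ [[-0.92, 2.06, 0.28], [0.89, -0.14, -2.0], [0.00, -1.61, 1.49]]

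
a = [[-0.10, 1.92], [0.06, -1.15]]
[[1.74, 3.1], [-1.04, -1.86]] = a @ [[-0.13, 2.2], [0.9, 1.73]]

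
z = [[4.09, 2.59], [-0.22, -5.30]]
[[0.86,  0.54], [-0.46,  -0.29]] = z@[[0.16, 0.10], [0.08, 0.05]]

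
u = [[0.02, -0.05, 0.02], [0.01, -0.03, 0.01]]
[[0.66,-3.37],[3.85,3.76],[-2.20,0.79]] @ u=[[-0.02,0.07,-0.02], [0.11,-0.31,0.11], [-0.04,0.09,-0.04]]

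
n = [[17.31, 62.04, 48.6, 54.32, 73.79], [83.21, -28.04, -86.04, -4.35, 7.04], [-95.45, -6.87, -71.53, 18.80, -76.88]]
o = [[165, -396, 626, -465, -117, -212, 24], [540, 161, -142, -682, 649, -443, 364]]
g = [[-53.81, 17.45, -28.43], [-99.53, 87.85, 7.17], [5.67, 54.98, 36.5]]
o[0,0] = 165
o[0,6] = 24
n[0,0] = 17.31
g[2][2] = 36.5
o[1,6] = 364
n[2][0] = -95.45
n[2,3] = 18.8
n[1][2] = -86.04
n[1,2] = -86.04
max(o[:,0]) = 540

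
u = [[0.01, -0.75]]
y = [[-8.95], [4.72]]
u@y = [[-3.63]]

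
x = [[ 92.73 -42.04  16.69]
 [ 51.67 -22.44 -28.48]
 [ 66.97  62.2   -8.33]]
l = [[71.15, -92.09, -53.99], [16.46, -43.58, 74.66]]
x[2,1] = 62.2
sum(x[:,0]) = 211.37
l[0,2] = -53.99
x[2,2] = -8.33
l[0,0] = 71.15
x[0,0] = 92.73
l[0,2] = -53.99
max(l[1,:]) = 74.66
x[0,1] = -42.04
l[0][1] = -92.09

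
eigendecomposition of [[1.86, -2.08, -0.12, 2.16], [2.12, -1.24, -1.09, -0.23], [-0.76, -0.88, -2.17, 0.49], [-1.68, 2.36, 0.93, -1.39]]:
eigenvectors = [[(-0.58+0j), (-0.58-0j), (-0.45+0j), (0.28+0j)], [(-0.08+0.55j), (-0.08-0.55j), (-0.74+0j), (0.14+0j)], [0.02-0.31j, 0.02+0.31j, (0.31+0j), (0.84+0j)], [(0.49-0.11j), (0.49+0.11j), -0.39+0.00j, -0.44+0.00j]]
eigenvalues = [(-0.26+2.32j), (-0.26-2.32j), (0.4+0j), (-2.82+0j)]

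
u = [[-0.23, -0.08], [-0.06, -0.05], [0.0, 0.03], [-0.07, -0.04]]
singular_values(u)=[0.27, 0.04]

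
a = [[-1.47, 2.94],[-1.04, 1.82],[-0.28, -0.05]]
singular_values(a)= [3.9, 0.29]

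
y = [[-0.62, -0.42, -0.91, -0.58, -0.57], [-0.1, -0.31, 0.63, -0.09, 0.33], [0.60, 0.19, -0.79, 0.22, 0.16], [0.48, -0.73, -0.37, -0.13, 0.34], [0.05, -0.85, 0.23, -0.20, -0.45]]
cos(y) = [[1.2, -0.61, -0.6, -0.22, -0.11], [-0.22, 1.01, 0.26, -0.07, 0.07], [0.38, 0.33, 0.93, 0.28, 0.22], [0.27, 0.09, 0.25, 1.17, 0.41], [-0.00, -0.39, 0.38, -0.09, 1.07]]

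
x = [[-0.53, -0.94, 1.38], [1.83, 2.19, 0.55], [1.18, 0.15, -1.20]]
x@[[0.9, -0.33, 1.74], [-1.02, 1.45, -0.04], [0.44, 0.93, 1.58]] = [[1.09, 0.10, 1.3], [-0.34, 3.08, 3.97], [0.38, -1.29, 0.15]]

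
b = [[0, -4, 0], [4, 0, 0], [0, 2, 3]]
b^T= [[0, 4, 0], [-4, 0, 2], [0, 0, 3]]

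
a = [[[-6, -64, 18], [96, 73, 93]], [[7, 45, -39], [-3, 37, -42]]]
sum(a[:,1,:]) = 254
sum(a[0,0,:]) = -52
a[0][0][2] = 18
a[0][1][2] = 93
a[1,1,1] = 37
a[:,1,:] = [[96, 73, 93], [-3, 37, -42]]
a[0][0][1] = -64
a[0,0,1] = -64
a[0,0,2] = 18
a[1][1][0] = -3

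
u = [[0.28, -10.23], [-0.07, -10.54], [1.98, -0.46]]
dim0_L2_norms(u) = [2.0, 14.7]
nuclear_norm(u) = 16.69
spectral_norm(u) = 14.70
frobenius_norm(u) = 14.83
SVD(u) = [[-0.7,0.07], [-0.72,-0.11], [-0.03,0.99]] @ diag([14.6969254865249, 1.9900204128437229]) @ [[-0.01, 1.00], [1.00, 0.01]]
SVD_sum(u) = [[0.15, -10.23], [0.15, -10.54], [0.01, -0.49]] + [[0.13, 0.0], [-0.22, -0.0], [1.97, 0.03]]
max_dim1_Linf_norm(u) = 10.54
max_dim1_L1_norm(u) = 10.61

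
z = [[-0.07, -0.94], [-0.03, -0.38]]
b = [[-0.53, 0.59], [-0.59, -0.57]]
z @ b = [[0.59, 0.49], [0.24, 0.20]]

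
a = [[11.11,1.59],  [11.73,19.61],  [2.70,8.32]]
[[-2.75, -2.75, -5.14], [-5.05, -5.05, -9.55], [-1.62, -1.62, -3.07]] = a@ [[-0.23,-0.23,-0.43], [-0.12,-0.12,-0.23]]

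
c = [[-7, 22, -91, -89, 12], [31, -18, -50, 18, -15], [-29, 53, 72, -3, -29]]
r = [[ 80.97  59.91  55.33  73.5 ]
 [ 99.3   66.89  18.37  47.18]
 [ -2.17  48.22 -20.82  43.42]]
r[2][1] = 48.22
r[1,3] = 47.18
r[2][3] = 43.42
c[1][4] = -15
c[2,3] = -3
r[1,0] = 99.3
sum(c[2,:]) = 64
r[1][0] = 99.3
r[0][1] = 59.91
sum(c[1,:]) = -34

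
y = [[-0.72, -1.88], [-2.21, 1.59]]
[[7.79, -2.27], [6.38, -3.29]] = y @ [[-4.60, 1.85], [-2.38, 0.5]]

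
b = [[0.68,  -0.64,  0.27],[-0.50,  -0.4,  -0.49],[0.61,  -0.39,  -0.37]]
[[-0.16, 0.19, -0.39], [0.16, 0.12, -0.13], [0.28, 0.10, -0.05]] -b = [[-0.84, 0.83, -0.66], [0.66, 0.52, 0.36], [-0.33, 0.49, 0.32]]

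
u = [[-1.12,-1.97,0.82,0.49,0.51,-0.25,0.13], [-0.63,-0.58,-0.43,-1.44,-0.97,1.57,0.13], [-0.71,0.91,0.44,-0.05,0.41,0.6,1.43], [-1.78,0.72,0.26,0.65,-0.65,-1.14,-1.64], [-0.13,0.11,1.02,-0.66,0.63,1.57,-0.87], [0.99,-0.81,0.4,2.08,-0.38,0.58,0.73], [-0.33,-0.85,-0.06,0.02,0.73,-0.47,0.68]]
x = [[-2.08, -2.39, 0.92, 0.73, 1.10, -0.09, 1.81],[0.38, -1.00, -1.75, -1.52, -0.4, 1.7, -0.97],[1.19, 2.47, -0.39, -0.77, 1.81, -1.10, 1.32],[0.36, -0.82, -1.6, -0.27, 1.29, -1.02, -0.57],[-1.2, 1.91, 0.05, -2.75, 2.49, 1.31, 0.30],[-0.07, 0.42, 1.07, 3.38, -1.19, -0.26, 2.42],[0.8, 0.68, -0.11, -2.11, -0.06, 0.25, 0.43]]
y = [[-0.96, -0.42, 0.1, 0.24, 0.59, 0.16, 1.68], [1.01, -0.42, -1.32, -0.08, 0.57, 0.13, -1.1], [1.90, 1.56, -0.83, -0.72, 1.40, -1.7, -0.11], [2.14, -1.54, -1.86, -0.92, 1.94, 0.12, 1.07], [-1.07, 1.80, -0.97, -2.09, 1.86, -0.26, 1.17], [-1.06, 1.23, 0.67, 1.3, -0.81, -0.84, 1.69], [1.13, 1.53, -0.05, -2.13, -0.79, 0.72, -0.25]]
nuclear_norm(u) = 15.18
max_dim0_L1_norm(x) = 11.53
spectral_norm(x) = 6.46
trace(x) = -1.08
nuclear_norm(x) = 21.51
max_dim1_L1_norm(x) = 10.01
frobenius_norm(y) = 8.37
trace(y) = -2.36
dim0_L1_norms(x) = [6.08, 9.69, 5.89, 11.53, 8.34, 5.73, 7.82]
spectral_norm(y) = 5.41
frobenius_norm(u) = 6.31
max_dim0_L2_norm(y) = 3.7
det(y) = 37.26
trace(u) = 1.28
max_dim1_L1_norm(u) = 6.84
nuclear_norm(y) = 18.51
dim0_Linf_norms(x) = [2.08, 2.47, 1.75, 3.38, 2.49, 1.7, 2.42]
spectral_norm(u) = 3.29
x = u + y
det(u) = -40.77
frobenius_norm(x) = 9.69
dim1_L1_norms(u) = [5.29, 5.75, 4.55, 6.84, 4.99, 5.97, 3.14]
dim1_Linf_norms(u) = [1.97, 1.57, 1.43, 1.78, 1.57, 2.08, 0.85]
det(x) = 135.83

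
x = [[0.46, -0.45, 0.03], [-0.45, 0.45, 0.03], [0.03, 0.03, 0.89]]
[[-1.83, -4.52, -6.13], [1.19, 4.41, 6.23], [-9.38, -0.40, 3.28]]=x @ [[0.16, -9.4, -14.53], [3.51, 0.42, -0.96], [-10.66, -0.15, 4.21]]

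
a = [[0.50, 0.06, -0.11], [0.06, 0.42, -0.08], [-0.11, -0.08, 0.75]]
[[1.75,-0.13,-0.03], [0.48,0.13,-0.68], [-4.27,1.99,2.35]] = a @ [[2.34, 0.25, 0.76], [-0.22, 0.79, -1.13], [-5.37, 2.77, 3.13]]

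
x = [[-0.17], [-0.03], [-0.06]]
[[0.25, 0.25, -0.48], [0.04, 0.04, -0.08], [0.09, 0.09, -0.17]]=x @ [[-1.47, -1.49, 2.81]]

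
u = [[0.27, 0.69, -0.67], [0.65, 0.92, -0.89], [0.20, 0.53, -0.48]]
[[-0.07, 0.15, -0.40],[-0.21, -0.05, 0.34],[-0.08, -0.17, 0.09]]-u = [[-0.34, -0.54, 0.27], [-0.86, -0.97, 1.23], [-0.28, -0.7, 0.57]]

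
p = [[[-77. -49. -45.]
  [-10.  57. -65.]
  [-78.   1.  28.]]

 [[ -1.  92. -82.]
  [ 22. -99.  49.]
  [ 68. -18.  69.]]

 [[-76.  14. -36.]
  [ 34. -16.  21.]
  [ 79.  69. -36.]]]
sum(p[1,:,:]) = 100.0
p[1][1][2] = 49.0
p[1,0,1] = 92.0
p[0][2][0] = -78.0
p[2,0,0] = -76.0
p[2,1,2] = 21.0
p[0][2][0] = -78.0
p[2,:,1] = [14.0, -16.0, 69.0]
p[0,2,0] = -78.0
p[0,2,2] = 28.0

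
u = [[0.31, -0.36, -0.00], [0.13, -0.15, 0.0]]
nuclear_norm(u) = 0.52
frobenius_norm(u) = 0.51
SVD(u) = [[-0.92, -0.39],[-0.39, 0.92]] @ diag([0.5148782967896732, 0.000582661964721628]) @ [[-0.65, 0.76, 0.0], [0.76, 0.65, 0.0]]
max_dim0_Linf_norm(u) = 0.36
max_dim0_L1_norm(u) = 0.51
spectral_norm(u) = 0.51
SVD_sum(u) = [[0.31, -0.36, 0.00], [0.13, -0.15, 0.0]] + [[-0.0, -0.0, 0.00], [0.00, 0.0, 0.00]]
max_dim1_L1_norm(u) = 0.67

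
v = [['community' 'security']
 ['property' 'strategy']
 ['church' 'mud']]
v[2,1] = 'mud'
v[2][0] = 'church'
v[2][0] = 'church'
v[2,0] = 'church'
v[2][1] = 'mud'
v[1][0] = 'property'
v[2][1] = 'mud'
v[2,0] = 'church'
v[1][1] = 'strategy'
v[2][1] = 'mud'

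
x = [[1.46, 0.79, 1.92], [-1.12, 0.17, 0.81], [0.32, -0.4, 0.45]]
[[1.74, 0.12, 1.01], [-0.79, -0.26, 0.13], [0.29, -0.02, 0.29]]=x @ [[0.86, 0.17, 0.18], [0.17, 0.08, -0.10], [0.18, -0.10, 0.43]]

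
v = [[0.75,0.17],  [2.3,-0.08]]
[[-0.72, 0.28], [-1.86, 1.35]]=v@[[-0.83, 0.56], [-0.56, -0.83]]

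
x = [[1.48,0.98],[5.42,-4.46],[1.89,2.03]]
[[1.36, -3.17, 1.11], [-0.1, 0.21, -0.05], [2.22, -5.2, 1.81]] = x@[[0.5, -1.17, 0.41], [0.63, -1.47, 0.51]]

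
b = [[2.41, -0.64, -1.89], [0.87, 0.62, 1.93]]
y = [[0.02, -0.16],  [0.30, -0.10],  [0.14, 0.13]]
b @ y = [[-0.41, -0.57], [0.47, 0.05]]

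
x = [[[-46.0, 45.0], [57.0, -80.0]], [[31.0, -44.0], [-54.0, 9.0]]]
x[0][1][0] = 57.0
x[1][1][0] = -54.0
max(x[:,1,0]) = 57.0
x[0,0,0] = -46.0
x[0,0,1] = 45.0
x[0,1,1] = -80.0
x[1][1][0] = -54.0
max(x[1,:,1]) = 9.0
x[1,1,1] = 9.0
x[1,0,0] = 31.0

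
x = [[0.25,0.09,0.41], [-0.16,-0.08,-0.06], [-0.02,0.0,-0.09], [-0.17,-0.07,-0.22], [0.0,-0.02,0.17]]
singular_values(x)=[0.61, 0.16, 0.0]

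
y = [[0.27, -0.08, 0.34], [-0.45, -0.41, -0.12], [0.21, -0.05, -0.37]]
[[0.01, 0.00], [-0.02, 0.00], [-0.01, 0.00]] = y@[[0.01, -0.0], [0.02, -0.0], [0.04, -0.0]]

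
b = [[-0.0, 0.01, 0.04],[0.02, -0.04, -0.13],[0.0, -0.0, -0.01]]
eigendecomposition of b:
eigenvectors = [[0.91, -0.22, 0.05],[0.41, 0.98, -0.97],[0.00, 0.0, 0.23]]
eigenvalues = [0.0, -0.04, -0.01]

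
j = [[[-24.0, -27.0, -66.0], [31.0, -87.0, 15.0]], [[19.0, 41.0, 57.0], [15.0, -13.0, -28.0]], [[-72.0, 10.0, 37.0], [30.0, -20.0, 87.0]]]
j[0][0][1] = -27.0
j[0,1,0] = 31.0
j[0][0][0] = -24.0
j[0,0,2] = -66.0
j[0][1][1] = -87.0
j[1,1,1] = -13.0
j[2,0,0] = -72.0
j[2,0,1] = 10.0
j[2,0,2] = 37.0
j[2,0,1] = 10.0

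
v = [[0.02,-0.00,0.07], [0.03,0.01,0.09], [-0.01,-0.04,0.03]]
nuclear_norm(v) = 0.17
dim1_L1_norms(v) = [0.09, 0.13, 0.08]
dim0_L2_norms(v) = [0.04, 0.04, 0.12]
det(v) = 0.00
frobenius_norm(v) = 0.13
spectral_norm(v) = 0.12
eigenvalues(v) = [0j, (0.03+0.07j), (0.03-0.07j)]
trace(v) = 0.06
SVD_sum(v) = [[0.02, -0.00, 0.07],[0.03, -0.00, 0.09],[0.01, -0.0, 0.03]] + [[0.0, 0.00, -0.00], [0.0, 0.01, -0.0], [-0.02, -0.04, 0.0]] + [[0.0, -0.00, -0.0],[-0.00, 0.00, 0.0],[-0.0, 0.0, 0.0]]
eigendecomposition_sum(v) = [[0.00+0.00j, (-0+0j), (-0+0j)], [-0.00-0.00j, 0j, 0.00+0.00j], [(-0-0j), 0.00+0.00j, 0j]] + [[(0.01+0.01j), 0.00+0.02j, (0.04-0.01j)], [0.02+0.01j, 0.00+0.03j, (0.04-0.02j)], [(-0+0.01j), -0.02+0.00j, 0.01+0.03j]] + [[0.01-0.01j, -0.02j, 0.04+0.01j],  [0.02-0.01j, -0.03j, (0.04+0.02j)],  [(-0-0.01j), -0.02-0.00j, (0.01-0.03j)]]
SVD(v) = [[-0.6, 0.01, 0.80],[-0.77, 0.26, -0.58],[-0.22, -0.97, -0.14]] @ diag([0.12233273117929876, 0.045107316932941004, 0.0001812217554332961]) @ [[-0.27,0.01,-0.96], [0.39,0.91,-0.10], [0.88,-0.41,-0.25]]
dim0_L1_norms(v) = [0.06, 0.05, 0.19]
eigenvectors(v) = [[-0.88+0.00j, (-0.5-0.09j), (-0.5+0.09j)], [(0.41+0j), (-0.7+0j), (-0.7-0j)], [0.25+0.00j, (0.01-0.49j), (0.01+0.49j)]]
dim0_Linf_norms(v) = [0.03, 0.04, 0.09]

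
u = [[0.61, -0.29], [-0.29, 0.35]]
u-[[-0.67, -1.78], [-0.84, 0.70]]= [[1.28, 1.49],[0.55, -0.35]]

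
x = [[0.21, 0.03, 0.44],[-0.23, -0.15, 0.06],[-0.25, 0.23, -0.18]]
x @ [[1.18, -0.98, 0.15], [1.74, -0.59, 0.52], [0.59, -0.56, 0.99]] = [[0.56, -0.47, 0.48], [-0.50, 0.28, -0.05], [-0.00, 0.21, -0.1]]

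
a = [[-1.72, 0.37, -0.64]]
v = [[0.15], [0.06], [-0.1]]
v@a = [[-0.26, 0.06, -0.1],[-0.1, 0.02, -0.04],[0.17, -0.04, 0.06]]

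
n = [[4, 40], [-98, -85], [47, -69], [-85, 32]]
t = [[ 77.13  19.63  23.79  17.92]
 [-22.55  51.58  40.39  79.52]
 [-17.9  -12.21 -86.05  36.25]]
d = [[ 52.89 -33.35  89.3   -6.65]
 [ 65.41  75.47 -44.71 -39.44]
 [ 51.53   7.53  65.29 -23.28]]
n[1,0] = -98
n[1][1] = -85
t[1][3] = 79.52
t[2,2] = -86.05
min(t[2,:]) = -86.05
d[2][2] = 65.29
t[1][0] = -22.55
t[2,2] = -86.05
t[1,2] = 40.39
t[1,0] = -22.55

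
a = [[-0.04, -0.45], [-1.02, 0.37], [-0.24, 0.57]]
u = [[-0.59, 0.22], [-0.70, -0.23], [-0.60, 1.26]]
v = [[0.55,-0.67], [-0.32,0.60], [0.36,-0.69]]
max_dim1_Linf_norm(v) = 0.69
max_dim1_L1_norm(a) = 1.39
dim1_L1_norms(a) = [0.49, 1.39, 0.81]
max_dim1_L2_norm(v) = 0.87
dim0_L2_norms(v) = [0.73, 1.13]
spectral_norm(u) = 1.49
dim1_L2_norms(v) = [0.87, 0.68, 0.78]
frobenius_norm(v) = 1.35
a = v + u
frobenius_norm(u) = 1.70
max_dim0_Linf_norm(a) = 1.02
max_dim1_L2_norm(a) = 1.09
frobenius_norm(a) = 1.33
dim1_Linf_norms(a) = [0.45, 1.02, 0.57]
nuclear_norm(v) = 1.48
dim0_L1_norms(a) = [1.3, 1.39]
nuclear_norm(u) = 2.31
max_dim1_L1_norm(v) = 1.22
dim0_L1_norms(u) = [1.89, 1.71]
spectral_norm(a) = 1.19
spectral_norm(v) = 1.34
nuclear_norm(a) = 1.78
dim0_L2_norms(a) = [1.05, 0.82]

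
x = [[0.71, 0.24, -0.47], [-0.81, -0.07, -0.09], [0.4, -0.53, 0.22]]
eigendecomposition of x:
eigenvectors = [[0.59j, -0.59j, 0.13+0.00j],[(-0.41-0.32j), -0.41+0.32j, (0.74+0j)],[0.62+0.00j, (0.62-0j), (0.66+0j)]]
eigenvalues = [(0.58+0.66j), (0.58-0.66j), (-0.29+0j)]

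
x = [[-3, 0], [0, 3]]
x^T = [[-3, 0], [0, 3]]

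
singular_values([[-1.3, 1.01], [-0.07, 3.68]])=[3.84, 1.23]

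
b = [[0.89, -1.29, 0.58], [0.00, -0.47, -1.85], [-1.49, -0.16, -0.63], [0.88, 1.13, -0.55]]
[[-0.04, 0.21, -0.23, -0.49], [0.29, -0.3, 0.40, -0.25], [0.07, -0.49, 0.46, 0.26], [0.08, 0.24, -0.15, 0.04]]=b@[[0.02,0.26,-0.22,-0.23],[-0.02,0.08,-0.06,0.25],[-0.15,0.14,-0.20,0.07]]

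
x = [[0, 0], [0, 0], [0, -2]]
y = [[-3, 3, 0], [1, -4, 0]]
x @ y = [[0, 0, 0], [0, 0, 0], [-2, 8, 0]]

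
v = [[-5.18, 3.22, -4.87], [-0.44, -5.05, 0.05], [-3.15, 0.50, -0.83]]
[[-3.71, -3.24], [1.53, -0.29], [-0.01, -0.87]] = v @ [[-0.27, 0.14], [-0.27, 0.05], [0.87, 0.55]]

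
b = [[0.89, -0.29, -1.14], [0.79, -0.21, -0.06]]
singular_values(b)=[1.6, 0.55]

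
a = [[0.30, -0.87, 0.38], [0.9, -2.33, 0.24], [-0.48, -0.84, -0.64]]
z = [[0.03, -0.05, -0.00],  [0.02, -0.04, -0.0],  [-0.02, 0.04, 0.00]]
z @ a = [[-0.04, 0.09, -0.0], [-0.03, 0.08, -0.00], [0.03, -0.08, 0.00]]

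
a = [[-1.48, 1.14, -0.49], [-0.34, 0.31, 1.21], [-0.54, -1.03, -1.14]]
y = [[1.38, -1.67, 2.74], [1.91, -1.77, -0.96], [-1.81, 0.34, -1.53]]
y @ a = [[-2.95, -1.77, -5.82], [-1.71, 2.62, -1.98], [3.39, -0.38, 3.04]]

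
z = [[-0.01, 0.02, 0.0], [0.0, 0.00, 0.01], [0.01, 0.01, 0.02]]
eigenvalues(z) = [(0.03+0j), (-0.01+0.01j), (-0.01-0.01j)]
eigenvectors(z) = [[-0.20+0.00j, (0.88+0j), (0.88-0j)],[(-0.35+0j), 0.09+0.31j, 0.09-0.31j],[(-0.92+0j), (-0.3-0.19j), -0.30+0.19j]]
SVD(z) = [[0.41,-0.91,-0.07], [0.28,0.2,-0.94], [0.87,0.36,0.34]] @ diag([0.026690790882822876, 0.021451026912004217, 0.005239763970818661]) @ [[0.17,0.63,0.76],  [0.59,-0.68,0.43],  [0.79,0.37,-0.49]]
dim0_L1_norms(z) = [0.02, 0.03, 0.03]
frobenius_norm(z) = 0.03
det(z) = 0.00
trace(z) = 0.01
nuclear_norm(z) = 0.05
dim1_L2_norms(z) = [0.02, 0.01, 0.02]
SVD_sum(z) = [[0.00, 0.01, 0.01],[0.00, 0.00, 0.01],[0.00, 0.01, 0.02]] + [[-0.01,0.01,-0.01], [0.00,-0.0,0.00], [0.00,-0.01,0.00]] + [[-0.0, -0.00, 0.00], [-0.00, -0.00, 0.0], [0.0, 0.00, -0.00]]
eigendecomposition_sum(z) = [[0.00-0.00j,0j,0.00+0.00j], [-0j,0j,0.01+0.00j], [0.01-0.00j,0.01+0.00j,0.02+0.00j]] + [[(-0.01+0j), (0.01+0.01j), -0.00-0.00j], [(-0-0j), -0.00+0.00j, -0j], [0.00+0.00j, -0.00-0.00j, (-0+0j)]] + [[-0.01-0.00j, (0.01-0.01j), (-0+0j)], [-0.00+0.00j, -0.00-0.00j, 0.00+0.00j], [-0j, -0.00+0.00j, (-0-0j)]]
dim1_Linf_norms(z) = [0.02, 0.01, 0.02]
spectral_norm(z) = 0.03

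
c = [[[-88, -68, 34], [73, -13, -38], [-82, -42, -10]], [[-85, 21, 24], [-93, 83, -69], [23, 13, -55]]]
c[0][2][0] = -82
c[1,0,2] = 24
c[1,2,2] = -55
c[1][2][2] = -55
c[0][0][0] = -88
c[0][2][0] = -82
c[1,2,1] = 13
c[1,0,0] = -85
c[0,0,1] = -68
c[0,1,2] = -38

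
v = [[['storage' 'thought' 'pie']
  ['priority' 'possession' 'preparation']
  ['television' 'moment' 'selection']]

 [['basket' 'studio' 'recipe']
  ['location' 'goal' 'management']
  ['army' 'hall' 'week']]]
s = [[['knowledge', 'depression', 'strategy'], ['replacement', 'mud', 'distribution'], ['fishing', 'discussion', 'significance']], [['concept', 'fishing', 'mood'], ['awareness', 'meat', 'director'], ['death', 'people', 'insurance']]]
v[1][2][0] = 'army'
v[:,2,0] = ['television', 'army']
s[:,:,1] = [['depression', 'mud', 'discussion'], ['fishing', 'meat', 'people']]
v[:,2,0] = ['television', 'army']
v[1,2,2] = 'week'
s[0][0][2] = 'strategy'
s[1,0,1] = 'fishing'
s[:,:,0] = [['knowledge', 'replacement', 'fishing'], ['concept', 'awareness', 'death']]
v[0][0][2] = 'pie'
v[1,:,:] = [['basket', 'studio', 'recipe'], ['location', 'goal', 'management'], ['army', 'hall', 'week']]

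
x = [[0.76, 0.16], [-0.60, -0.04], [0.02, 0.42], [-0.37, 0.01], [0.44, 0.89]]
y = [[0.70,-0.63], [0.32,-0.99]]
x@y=[[0.58,-0.64], [-0.43,0.42], [0.15,-0.43], [-0.26,0.22], [0.59,-1.16]]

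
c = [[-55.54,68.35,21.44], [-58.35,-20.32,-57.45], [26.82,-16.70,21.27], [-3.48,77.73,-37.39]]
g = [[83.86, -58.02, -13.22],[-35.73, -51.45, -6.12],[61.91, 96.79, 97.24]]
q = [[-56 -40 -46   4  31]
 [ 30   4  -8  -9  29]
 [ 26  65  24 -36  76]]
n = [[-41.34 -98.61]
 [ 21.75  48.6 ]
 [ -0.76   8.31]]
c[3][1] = 77.73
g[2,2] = 97.24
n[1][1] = 48.6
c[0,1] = 68.35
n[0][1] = -98.61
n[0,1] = -98.61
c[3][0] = -3.48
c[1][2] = -57.45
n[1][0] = 21.75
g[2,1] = 96.79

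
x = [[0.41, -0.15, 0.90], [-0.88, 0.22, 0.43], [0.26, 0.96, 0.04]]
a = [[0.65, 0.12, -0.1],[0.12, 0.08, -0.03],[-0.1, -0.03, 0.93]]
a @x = [[0.13,-0.17,0.63], [-0.03,-0.03,0.14], [0.23,0.90,-0.07]]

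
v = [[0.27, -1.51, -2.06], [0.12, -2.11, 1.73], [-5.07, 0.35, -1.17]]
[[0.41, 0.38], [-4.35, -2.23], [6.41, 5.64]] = v @ [[-0.93,-0.93], [1.09,0.47], [-1.12,-0.65]]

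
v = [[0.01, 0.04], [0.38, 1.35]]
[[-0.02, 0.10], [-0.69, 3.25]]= v@ [[-0.56, -0.04], [-0.35, 2.42]]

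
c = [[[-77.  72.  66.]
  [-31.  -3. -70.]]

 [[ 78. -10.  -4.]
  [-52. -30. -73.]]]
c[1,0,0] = 78.0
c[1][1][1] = -30.0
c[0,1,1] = -3.0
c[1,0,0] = 78.0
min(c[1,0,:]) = -10.0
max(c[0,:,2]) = 66.0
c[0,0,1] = 72.0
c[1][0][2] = -4.0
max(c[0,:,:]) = 72.0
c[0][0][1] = 72.0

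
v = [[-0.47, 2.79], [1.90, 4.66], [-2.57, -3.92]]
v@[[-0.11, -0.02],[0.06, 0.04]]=[[0.22,0.12], [0.07,0.15], [0.05,-0.11]]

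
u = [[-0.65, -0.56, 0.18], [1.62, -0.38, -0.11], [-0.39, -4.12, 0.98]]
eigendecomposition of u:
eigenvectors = [[(-0.09-0.06j), (-0.09+0.06j), 0.11+0.00j],[-0.30+0.09j, (-0.3-0.09j), 0.06+0.00j],[-0.94+0.00j, (-0.94-0j), (0.99+0j)]]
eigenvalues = [(-0.36+0.35j), (-0.36-0.35j), (0.68+0j)]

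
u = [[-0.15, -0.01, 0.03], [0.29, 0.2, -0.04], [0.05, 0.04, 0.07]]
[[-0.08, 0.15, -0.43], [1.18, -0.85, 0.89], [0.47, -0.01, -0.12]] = u @ [[0.78, -0.35, 2.12], [5.37, -3.33, 0.68], [3.07, 1.99, -3.6]]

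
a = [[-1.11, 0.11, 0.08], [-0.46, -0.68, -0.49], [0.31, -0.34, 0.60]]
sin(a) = [[-0.91, 0.06, 0.06],[-0.3, -0.63, -0.45],[0.29, -0.30, 0.55]]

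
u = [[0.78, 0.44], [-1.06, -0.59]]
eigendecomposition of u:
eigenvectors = [[0.57, -0.51], [-0.82, 0.86]]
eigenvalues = [0.15, 0.04]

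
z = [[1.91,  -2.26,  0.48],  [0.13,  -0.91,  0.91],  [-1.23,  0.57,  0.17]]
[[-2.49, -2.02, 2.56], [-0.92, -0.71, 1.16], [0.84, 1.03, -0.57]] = z@[[-0.38,-0.98,-0.06], [0.73,-0.09,-1.16], [-0.23,-0.73,0.12]]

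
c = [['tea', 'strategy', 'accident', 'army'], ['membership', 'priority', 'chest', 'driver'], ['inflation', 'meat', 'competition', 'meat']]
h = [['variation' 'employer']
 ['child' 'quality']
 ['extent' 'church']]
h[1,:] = ['child', 'quality']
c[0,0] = 'tea'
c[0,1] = 'strategy'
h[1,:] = ['child', 'quality']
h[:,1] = ['employer', 'quality', 'church']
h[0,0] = 'variation'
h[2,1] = 'church'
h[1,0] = 'child'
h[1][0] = 'child'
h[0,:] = ['variation', 'employer']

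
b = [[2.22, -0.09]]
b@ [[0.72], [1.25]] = [[1.49]]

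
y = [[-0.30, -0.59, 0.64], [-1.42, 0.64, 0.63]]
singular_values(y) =[1.71, 0.87]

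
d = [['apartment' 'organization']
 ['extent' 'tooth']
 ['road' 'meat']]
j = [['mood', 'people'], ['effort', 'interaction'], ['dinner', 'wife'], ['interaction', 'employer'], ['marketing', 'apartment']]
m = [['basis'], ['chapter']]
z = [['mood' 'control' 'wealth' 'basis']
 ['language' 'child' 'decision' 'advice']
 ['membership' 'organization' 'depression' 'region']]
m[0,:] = ['basis']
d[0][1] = 'organization'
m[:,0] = ['basis', 'chapter']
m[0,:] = ['basis']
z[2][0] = 'membership'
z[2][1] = 'organization'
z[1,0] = 'language'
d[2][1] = 'meat'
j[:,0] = ['mood', 'effort', 'dinner', 'interaction', 'marketing']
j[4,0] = 'marketing'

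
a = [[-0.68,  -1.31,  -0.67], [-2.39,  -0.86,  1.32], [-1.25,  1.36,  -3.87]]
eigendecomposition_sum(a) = [[0.68, -0.50, -0.21],[-0.91, 0.68, 0.28],[-0.39, 0.29, 0.12]] + [[-1.33, -0.89, -0.21],[-1.63, -1.1, -0.26],[-0.40, -0.27, -0.06]] + [[-0.03,  0.09,  -0.25], [0.15,  -0.44,  1.3], [-0.46,  1.34,  -3.93]]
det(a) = 16.13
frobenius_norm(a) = 5.40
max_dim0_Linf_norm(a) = 3.87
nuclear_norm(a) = 8.54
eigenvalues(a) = [1.48, -2.49, -4.4]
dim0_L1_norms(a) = [4.32, 3.53, 5.86]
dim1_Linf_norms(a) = [1.31, 2.39, 3.87]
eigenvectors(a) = [[0.56,-0.62,0.06], [-0.76,-0.76,-0.31], [-0.33,-0.19,0.95]]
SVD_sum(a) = [[-0.04, 0.09, -0.27], [0.16, -0.39, 1.11], [-0.57, 1.40, -3.96]] + [[-1.0,  -0.36,  0.02], [-2.42,  -0.86,  0.05], [-0.61,  -0.22,  0.01]] + [[0.36, -1.05, -0.42], [-0.13, 0.39, 0.16], [-0.06, 0.18, 0.07]]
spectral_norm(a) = 4.41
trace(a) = -5.41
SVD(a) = [[-0.06, -0.37, -0.93], [0.27, -0.9, 0.34], [-0.96, -0.23, 0.16]] @ diag([4.40773246916784, 2.8522919768927544, 1.2832867796392193]) @ [[0.14, -0.33, 0.93], [0.94, 0.33, -0.02], [-0.31, 0.88, 0.36]]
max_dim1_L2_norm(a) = 4.29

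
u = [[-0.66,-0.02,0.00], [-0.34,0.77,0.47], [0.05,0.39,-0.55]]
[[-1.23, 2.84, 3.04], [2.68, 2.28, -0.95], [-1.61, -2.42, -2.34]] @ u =[[-0.0, 3.40, -0.34],[-2.59, 1.33, 1.59],[1.77, -2.74, 0.15]]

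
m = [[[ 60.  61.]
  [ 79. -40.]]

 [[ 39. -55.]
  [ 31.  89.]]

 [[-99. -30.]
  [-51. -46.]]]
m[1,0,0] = 39.0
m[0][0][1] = 61.0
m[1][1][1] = 89.0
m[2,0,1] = -30.0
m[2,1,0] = -51.0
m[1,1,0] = 31.0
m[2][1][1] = -46.0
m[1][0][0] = 39.0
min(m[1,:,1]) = -55.0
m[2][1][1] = -46.0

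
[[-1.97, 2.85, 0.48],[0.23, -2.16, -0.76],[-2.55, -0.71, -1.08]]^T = [[-1.97, 0.23, -2.55], [2.85, -2.16, -0.71], [0.48, -0.76, -1.08]]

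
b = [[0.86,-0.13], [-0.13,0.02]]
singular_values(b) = [0.88, 0.0]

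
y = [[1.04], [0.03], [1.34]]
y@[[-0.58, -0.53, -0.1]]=[[-0.6, -0.55, -0.1], [-0.02, -0.02, -0.0], [-0.78, -0.71, -0.13]]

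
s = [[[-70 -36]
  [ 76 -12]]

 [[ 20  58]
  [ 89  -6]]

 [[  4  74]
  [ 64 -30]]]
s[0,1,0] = 76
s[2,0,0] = 4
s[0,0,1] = -36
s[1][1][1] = -6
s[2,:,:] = [[4, 74], [64, -30]]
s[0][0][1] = -36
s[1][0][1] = 58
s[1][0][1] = 58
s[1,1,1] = -6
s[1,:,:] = [[20, 58], [89, -6]]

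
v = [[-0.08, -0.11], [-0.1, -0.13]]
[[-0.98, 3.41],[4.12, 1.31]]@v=[[-0.26, -0.34], [-0.46, -0.62]]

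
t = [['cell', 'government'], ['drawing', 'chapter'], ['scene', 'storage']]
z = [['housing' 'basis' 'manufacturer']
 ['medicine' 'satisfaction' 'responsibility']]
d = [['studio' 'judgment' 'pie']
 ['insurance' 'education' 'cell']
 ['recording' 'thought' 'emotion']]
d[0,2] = 'pie'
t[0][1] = 'government'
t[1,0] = 'drawing'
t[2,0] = 'scene'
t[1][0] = 'drawing'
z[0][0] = 'housing'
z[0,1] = 'basis'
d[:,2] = ['pie', 'cell', 'emotion']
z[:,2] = ['manufacturer', 'responsibility']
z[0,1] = 'basis'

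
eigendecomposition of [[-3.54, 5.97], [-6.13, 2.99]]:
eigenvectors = [[(-0.38+0.59j), (-0.38-0.59j)], [-0.71+0.00j, (-0.71-0j)]]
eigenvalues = [(-0.28+5.09j), (-0.28-5.09j)]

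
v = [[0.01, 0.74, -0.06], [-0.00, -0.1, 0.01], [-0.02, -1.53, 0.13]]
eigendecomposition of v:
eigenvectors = [[-0.78+0.00j, -0.41-0.05j, -0.41+0.05j], [0.06+0.00j, 0.07-0.02j, 0.07+0.02j], [(0.63+0j), 0.91+0.00j, (0.91-0j)]]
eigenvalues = [(-0+0j), (0.02+0.03j), (0.02-0.03j)]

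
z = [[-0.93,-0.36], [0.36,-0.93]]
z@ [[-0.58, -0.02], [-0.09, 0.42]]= [[0.57, -0.13], [-0.13, -0.40]]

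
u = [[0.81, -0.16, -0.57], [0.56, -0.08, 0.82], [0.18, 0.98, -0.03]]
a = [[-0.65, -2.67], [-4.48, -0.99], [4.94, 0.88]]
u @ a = [[-2.63, -2.51],[4.05, -0.69],[-4.66, -1.48]]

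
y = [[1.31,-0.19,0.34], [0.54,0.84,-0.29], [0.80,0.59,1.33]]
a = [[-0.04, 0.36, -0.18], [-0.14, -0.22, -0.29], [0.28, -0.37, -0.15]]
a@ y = [[-0.00,0.20,-0.36],[-0.53,-0.33,-0.37],[0.05,-0.45,0.0]]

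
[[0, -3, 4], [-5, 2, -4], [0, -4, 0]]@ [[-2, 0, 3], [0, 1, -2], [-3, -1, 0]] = [[-12, -7, 6], [22, 6, -19], [0, -4, 8]]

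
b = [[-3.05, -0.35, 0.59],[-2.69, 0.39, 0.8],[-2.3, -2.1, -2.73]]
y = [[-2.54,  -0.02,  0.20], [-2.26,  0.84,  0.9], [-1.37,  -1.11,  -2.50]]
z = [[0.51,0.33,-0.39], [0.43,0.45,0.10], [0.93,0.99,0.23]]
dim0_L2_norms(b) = [4.67, 2.16, 2.91]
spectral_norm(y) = 3.68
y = b + z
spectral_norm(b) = 4.91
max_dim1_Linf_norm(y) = 2.54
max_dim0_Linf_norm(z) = 0.99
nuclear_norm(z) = 2.09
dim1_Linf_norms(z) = [0.51, 0.45, 0.99]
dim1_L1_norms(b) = [3.99, 3.88, 7.13]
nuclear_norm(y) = 6.98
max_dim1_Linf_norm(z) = 0.99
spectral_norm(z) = 1.61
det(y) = 3.67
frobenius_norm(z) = 1.68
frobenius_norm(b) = 5.91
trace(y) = -4.20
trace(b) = -5.39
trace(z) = 1.19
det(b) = 5.20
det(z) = -0.00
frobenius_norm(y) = 4.74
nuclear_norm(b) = 8.51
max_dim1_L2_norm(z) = 1.38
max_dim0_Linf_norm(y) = 2.54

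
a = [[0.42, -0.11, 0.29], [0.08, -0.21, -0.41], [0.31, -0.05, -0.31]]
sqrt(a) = [[(0.62+0.07j), -0.11+0.07j, 0.27-0.18j], [(-0.06-0.09j), (0.01+0.46j), (-0.03+0.36j)], [(0.23-0.21j), (-0.04+0.03j), 0.10+0.58j]]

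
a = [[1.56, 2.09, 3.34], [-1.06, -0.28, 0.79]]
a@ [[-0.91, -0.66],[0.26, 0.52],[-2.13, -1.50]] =[[-7.99,  -4.95], [-0.79,  -0.63]]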